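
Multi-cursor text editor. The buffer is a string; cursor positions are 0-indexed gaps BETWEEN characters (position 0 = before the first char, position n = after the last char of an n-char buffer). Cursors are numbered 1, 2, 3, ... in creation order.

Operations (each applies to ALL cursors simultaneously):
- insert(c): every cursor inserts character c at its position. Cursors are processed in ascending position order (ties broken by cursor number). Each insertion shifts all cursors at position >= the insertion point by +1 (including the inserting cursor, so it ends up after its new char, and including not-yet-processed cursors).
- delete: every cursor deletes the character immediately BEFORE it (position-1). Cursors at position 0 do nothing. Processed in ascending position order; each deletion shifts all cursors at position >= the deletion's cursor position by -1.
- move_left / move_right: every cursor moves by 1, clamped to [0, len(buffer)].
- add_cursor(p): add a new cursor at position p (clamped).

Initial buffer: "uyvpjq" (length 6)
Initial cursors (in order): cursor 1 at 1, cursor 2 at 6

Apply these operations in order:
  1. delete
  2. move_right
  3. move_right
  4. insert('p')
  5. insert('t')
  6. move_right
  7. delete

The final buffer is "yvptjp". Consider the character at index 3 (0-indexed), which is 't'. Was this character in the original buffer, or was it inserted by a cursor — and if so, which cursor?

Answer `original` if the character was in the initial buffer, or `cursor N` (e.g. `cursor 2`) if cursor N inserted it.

Answer: cursor 1

Derivation:
After op 1 (delete): buffer="yvpj" (len 4), cursors c1@0 c2@4, authorship ....
After op 2 (move_right): buffer="yvpj" (len 4), cursors c1@1 c2@4, authorship ....
After op 3 (move_right): buffer="yvpj" (len 4), cursors c1@2 c2@4, authorship ....
After op 4 (insert('p')): buffer="yvppjp" (len 6), cursors c1@3 c2@6, authorship ..1..2
After op 5 (insert('t')): buffer="yvptpjpt" (len 8), cursors c1@4 c2@8, authorship ..11..22
After op 6 (move_right): buffer="yvptpjpt" (len 8), cursors c1@5 c2@8, authorship ..11..22
After op 7 (delete): buffer="yvptjp" (len 6), cursors c1@4 c2@6, authorship ..11.2
Authorship (.=original, N=cursor N): . . 1 1 . 2
Index 3: author = 1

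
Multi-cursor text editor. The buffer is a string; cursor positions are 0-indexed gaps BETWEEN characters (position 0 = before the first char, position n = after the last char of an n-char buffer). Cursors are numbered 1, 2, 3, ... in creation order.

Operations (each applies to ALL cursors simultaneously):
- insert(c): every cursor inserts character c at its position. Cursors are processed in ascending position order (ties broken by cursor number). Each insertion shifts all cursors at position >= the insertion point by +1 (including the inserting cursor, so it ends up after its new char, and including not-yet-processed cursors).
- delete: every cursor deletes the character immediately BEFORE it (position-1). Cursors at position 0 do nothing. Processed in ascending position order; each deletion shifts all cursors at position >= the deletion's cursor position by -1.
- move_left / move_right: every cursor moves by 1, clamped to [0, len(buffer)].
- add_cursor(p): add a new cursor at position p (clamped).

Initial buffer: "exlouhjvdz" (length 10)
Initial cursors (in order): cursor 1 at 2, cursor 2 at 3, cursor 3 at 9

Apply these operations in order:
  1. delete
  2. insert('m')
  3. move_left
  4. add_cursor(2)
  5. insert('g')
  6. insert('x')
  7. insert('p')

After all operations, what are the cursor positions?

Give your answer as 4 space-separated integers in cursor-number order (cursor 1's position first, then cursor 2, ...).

After op 1 (delete): buffer="eouhjvz" (len 7), cursors c1@1 c2@1 c3@6, authorship .......
After op 2 (insert('m')): buffer="emmouhjvmz" (len 10), cursors c1@3 c2@3 c3@9, authorship .12.....3.
After op 3 (move_left): buffer="emmouhjvmz" (len 10), cursors c1@2 c2@2 c3@8, authorship .12.....3.
After op 4 (add_cursor(2)): buffer="emmouhjvmz" (len 10), cursors c1@2 c2@2 c4@2 c3@8, authorship .12.....3.
After op 5 (insert('g')): buffer="emgggmouhjvgmz" (len 14), cursors c1@5 c2@5 c4@5 c3@12, authorship .11242.....33.
After op 6 (insert('x')): buffer="emgggxxxmouhjvgxmz" (len 18), cursors c1@8 c2@8 c4@8 c3@16, authorship .11241242.....333.
After op 7 (insert('p')): buffer="emgggxxxpppmouhjvgxpmz" (len 22), cursors c1@11 c2@11 c4@11 c3@20, authorship .11241241242.....3333.

Answer: 11 11 20 11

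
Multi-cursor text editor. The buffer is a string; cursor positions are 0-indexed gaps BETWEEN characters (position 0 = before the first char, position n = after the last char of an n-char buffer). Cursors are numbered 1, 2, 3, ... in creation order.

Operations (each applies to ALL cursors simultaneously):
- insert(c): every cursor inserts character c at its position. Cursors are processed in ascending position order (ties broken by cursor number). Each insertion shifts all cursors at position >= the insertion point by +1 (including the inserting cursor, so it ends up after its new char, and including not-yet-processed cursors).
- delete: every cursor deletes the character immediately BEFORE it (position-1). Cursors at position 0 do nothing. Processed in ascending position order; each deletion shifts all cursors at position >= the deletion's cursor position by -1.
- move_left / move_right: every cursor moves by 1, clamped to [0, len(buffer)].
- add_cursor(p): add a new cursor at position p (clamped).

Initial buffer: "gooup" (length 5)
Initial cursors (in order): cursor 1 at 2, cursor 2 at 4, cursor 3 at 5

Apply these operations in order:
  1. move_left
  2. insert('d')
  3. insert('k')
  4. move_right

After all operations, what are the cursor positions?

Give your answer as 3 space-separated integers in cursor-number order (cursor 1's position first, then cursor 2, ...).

After op 1 (move_left): buffer="gooup" (len 5), cursors c1@1 c2@3 c3@4, authorship .....
After op 2 (insert('d')): buffer="gdoodudp" (len 8), cursors c1@2 c2@5 c3@7, authorship .1..2.3.
After op 3 (insert('k')): buffer="gdkoodkudkp" (len 11), cursors c1@3 c2@7 c3@10, authorship .11..22.33.
After op 4 (move_right): buffer="gdkoodkudkp" (len 11), cursors c1@4 c2@8 c3@11, authorship .11..22.33.

Answer: 4 8 11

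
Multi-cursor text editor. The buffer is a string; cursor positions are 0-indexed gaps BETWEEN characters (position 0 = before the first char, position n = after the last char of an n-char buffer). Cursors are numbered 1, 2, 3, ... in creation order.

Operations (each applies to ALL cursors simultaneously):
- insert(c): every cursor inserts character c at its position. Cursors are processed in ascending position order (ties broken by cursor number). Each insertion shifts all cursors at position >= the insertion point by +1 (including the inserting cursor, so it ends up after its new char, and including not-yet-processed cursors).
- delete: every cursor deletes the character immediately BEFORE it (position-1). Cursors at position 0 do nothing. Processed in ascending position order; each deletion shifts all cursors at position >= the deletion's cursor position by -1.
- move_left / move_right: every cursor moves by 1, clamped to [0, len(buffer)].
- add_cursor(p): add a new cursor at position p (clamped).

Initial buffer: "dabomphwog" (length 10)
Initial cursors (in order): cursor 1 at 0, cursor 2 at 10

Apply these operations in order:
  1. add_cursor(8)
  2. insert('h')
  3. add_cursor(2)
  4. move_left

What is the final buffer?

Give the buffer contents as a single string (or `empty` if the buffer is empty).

After op 1 (add_cursor(8)): buffer="dabomphwog" (len 10), cursors c1@0 c3@8 c2@10, authorship ..........
After op 2 (insert('h')): buffer="hdabomphwhogh" (len 13), cursors c1@1 c3@10 c2@13, authorship 1........3..2
After op 3 (add_cursor(2)): buffer="hdabomphwhogh" (len 13), cursors c1@1 c4@2 c3@10 c2@13, authorship 1........3..2
After op 4 (move_left): buffer="hdabomphwhogh" (len 13), cursors c1@0 c4@1 c3@9 c2@12, authorship 1........3..2

Answer: hdabomphwhogh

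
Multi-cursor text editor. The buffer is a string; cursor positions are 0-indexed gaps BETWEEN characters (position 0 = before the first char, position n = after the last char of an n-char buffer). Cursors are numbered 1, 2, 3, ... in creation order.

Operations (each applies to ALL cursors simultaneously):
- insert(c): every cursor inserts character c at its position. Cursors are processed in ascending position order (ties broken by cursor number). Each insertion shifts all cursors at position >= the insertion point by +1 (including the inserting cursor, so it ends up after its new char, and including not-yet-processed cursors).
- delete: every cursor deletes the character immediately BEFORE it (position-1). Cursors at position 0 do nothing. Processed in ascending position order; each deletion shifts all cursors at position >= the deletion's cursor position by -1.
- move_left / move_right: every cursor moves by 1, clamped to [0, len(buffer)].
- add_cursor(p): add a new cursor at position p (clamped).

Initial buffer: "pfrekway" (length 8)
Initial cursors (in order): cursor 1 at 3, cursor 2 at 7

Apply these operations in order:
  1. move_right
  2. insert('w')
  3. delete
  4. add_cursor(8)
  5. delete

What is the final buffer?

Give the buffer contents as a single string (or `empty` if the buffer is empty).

After op 1 (move_right): buffer="pfrekway" (len 8), cursors c1@4 c2@8, authorship ........
After op 2 (insert('w')): buffer="pfrewkwayw" (len 10), cursors c1@5 c2@10, authorship ....1....2
After op 3 (delete): buffer="pfrekway" (len 8), cursors c1@4 c2@8, authorship ........
After op 4 (add_cursor(8)): buffer="pfrekway" (len 8), cursors c1@4 c2@8 c3@8, authorship ........
After op 5 (delete): buffer="pfrkw" (len 5), cursors c1@3 c2@5 c3@5, authorship .....

Answer: pfrkw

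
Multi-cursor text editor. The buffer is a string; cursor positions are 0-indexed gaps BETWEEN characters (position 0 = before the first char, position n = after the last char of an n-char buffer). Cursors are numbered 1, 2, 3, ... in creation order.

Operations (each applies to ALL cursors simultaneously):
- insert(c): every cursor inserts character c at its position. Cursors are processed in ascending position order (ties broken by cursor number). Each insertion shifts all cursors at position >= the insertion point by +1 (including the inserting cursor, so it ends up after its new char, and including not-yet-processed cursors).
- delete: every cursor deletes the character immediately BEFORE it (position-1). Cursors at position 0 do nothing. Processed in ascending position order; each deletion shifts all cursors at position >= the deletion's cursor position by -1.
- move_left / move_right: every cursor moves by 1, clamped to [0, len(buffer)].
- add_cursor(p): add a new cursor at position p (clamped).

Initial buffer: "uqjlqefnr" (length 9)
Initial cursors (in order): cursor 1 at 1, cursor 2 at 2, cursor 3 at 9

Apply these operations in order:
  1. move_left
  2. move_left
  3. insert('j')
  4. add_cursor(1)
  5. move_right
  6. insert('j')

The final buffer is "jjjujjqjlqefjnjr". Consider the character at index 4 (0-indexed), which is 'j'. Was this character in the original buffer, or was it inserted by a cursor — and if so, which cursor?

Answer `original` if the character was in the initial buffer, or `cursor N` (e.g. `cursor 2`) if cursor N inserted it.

After op 1 (move_left): buffer="uqjlqefnr" (len 9), cursors c1@0 c2@1 c3@8, authorship .........
After op 2 (move_left): buffer="uqjlqefnr" (len 9), cursors c1@0 c2@0 c3@7, authorship .........
After op 3 (insert('j')): buffer="jjuqjlqefjnr" (len 12), cursors c1@2 c2@2 c3@10, authorship 12.......3..
After op 4 (add_cursor(1)): buffer="jjuqjlqefjnr" (len 12), cursors c4@1 c1@2 c2@2 c3@10, authorship 12.......3..
After op 5 (move_right): buffer="jjuqjlqefjnr" (len 12), cursors c4@2 c1@3 c2@3 c3@11, authorship 12.......3..
After op 6 (insert('j')): buffer="jjjujjqjlqefjnjr" (len 16), cursors c4@3 c1@6 c2@6 c3@15, authorship 124.12......3.3.
Authorship (.=original, N=cursor N): 1 2 4 . 1 2 . . . . . . 3 . 3 .
Index 4: author = 1

Answer: cursor 1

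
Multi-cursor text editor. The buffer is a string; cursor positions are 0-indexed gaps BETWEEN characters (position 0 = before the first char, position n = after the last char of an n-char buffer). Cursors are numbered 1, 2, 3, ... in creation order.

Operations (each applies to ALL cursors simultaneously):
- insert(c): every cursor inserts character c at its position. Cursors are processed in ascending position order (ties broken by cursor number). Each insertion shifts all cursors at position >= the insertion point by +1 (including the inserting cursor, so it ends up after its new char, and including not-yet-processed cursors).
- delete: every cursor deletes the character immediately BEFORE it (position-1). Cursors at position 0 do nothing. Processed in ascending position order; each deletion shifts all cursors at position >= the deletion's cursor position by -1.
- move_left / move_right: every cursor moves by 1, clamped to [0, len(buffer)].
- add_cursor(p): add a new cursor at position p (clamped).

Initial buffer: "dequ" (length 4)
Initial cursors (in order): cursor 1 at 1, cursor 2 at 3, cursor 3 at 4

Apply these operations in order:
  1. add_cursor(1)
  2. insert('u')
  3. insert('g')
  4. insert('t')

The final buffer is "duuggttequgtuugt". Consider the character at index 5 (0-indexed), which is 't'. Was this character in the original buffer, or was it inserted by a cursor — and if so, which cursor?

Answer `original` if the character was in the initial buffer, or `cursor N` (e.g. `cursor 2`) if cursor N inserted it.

After op 1 (add_cursor(1)): buffer="dequ" (len 4), cursors c1@1 c4@1 c2@3 c3@4, authorship ....
After op 2 (insert('u')): buffer="duuequuu" (len 8), cursors c1@3 c4@3 c2@6 c3@8, authorship .14..2.3
After op 3 (insert('g')): buffer="duuggequguug" (len 12), cursors c1@5 c4@5 c2@9 c3@12, authorship .1414..22.33
After op 4 (insert('t')): buffer="duuggttequgtuugt" (len 16), cursors c1@7 c4@7 c2@12 c3@16, authorship .141414..222.333
Authorship (.=original, N=cursor N): . 1 4 1 4 1 4 . . 2 2 2 . 3 3 3
Index 5: author = 1

Answer: cursor 1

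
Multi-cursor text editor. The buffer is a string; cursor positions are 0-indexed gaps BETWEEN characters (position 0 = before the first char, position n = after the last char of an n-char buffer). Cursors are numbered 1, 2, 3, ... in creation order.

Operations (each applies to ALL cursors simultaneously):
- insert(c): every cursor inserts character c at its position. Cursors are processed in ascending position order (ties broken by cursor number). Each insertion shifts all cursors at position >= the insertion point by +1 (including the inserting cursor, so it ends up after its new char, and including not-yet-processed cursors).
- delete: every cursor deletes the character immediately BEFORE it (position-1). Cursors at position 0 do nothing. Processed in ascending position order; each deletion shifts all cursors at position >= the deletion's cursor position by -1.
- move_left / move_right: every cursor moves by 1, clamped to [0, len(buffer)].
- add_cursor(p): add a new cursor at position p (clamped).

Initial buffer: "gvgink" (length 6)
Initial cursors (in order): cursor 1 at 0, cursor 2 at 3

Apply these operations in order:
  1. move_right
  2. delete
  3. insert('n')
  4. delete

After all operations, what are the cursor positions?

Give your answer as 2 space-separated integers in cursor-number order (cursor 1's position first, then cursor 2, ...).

After op 1 (move_right): buffer="gvgink" (len 6), cursors c1@1 c2@4, authorship ......
After op 2 (delete): buffer="vgnk" (len 4), cursors c1@0 c2@2, authorship ....
After op 3 (insert('n')): buffer="nvgnnk" (len 6), cursors c1@1 c2@4, authorship 1..2..
After op 4 (delete): buffer="vgnk" (len 4), cursors c1@0 c2@2, authorship ....

Answer: 0 2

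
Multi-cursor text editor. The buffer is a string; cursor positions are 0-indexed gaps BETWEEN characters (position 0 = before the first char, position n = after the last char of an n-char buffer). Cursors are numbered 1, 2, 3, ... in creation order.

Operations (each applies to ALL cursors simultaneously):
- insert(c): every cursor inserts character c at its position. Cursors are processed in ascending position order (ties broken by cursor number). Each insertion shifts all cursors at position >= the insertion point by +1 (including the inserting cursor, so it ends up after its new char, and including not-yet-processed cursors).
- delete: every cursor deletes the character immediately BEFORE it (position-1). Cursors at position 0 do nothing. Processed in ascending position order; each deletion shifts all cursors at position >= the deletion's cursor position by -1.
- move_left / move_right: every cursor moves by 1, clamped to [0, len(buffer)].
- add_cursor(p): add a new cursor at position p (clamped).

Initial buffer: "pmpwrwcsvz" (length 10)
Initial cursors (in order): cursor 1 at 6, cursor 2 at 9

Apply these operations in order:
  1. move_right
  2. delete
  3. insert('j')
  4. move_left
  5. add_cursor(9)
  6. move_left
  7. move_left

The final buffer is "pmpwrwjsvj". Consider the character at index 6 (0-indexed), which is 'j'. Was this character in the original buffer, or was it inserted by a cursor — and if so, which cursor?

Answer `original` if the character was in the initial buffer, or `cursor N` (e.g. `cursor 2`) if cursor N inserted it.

After op 1 (move_right): buffer="pmpwrwcsvz" (len 10), cursors c1@7 c2@10, authorship ..........
After op 2 (delete): buffer="pmpwrwsv" (len 8), cursors c1@6 c2@8, authorship ........
After op 3 (insert('j')): buffer="pmpwrwjsvj" (len 10), cursors c1@7 c2@10, authorship ......1..2
After op 4 (move_left): buffer="pmpwrwjsvj" (len 10), cursors c1@6 c2@9, authorship ......1..2
After op 5 (add_cursor(9)): buffer="pmpwrwjsvj" (len 10), cursors c1@6 c2@9 c3@9, authorship ......1..2
After op 6 (move_left): buffer="pmpwrwjsvj" (len 10), cursors c1@5 c2@8 c3@8, authorship ......1..2
After op 7 (move_left): buffer="pmpwrwjsvj" (len 10), cursors c1@4 c2@7 c3@7, authorship ......1..2
Authorship (.=original, N=cursor N): . . . . . . 1 . . 2
Index 6: author = 1

Answer: cursor 1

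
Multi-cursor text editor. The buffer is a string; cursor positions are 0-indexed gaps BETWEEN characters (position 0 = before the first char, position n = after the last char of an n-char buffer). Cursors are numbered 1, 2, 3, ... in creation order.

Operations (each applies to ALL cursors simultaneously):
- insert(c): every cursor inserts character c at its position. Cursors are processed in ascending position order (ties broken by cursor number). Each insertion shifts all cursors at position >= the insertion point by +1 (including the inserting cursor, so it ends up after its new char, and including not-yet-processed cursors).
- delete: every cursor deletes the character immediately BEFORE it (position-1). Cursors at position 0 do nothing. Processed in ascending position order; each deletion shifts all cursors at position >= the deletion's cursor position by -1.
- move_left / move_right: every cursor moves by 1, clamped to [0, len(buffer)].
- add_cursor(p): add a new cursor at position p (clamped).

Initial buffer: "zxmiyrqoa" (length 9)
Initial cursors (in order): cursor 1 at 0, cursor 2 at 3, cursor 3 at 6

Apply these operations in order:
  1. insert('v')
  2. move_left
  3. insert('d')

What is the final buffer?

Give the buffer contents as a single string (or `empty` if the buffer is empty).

Answer: dvzxmdviyrdvqoa

Derivation:
After op 1 (insert('v')): buffer="vzxmviyrvqoa" (len 12), cursors c1@1 c2@5 c3@9, authorship 1...2...3...
After op 2 (move_left): buffer="vzxmviyrvqoa" (len 12), cursors c1@0 c2@4 c3@8, authorship 1...2...3...
After op 3 (insert('d')): buffer="dvzxmdviyrdvqoa" (len 15), cursors c1@1 c2@6 c3@11, authorship 11...22...33...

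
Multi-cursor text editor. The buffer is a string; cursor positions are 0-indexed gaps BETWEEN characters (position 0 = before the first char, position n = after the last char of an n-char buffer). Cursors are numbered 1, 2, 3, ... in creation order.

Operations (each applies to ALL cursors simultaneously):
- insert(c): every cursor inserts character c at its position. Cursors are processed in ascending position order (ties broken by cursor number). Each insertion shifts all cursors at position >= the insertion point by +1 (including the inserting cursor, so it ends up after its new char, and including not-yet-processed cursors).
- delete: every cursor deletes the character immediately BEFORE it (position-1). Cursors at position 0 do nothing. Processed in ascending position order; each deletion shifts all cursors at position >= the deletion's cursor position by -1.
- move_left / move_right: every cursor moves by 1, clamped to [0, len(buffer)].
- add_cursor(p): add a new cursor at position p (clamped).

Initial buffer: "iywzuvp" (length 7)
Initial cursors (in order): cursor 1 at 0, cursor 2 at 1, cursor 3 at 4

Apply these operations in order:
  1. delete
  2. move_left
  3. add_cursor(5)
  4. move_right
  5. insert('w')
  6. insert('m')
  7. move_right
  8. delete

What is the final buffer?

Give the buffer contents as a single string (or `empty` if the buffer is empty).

After op 1 (delete): buffer="ywuvp" (len 5), cursors c1@0 c2@0 c3@2, authorship .....
After op 2 (move_left): buffer="ywuvp" (len 5), cursors c1@0 c2@0 c3@1, authorship .....
After op 3 (add_cursor(5)): buffer="ywuvp" (len 5), cursors c1@0 c2@0 c3@1 c4@5, authorship .....
After op 4 (move_right): buffer="ywuvp" (len 5), cursors c1@1 c2@1 c3@2 c4@5, authorship .....
After op 5 (insert('w')): buffer="ywwwwuvpw" (len 9), cursors c1@3 c2@3 c3@5 c4@9, authorship .12.3...4
After op 6 (insert('m')): buffer="ywwmmwwmuvpwm" (len 13), cursors c1@5 c2@5 c3@8 c4@13, authorship .1212.33...44
After op 7 (move_right): buffer="ywwmmwwmuvpwm" (len 13), cursors c1@6 c2@6 c3@9 c4@13, authorship .1212.33...44
After op 8 (delete): buffer="ywwmwmvpw" (len 9), cursors c1@4 c2@4 c3@6 c4@9, authorship .12133..4

Answer: ywwmwmvpw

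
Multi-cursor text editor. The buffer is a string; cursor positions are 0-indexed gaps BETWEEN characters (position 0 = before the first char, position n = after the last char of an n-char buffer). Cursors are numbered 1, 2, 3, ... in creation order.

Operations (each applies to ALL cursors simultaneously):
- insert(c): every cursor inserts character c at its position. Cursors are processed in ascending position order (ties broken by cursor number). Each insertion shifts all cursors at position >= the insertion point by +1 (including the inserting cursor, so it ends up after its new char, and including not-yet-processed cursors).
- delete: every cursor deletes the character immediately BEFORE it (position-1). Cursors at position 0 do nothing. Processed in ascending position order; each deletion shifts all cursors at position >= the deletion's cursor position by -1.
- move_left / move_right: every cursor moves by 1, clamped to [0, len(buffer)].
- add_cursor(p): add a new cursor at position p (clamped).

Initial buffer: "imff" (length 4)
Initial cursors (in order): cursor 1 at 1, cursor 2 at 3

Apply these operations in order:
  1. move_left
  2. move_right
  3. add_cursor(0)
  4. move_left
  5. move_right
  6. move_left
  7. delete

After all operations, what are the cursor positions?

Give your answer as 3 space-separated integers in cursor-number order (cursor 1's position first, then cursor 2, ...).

After op 1 (move_left): buffer="imff" (len 4), cursors c1@0 c2@2, authorship ....
After op 2 (move_right): buffer="imff" (len 4), cursors c1@1 c2@3, authorship ....
After op 3 (add_cursor(0)): buffer="imff" (len 4), cursors c3@0 c1@1 c2@3, authorship ....
After op 4 (move_left): buffer="imff" (len 4), cursors c1@0 c3@0 c2@2, authorship ....
After op 5 (move_right): buffer="imff" (len 4), cursors c1@1 c3@1 c2@3, authorship ....
After op 6 (move_left): buffer="imff" (len 4), cursors c1@0 c3@0 c2@2, authorship ....
After op 7 (delete): buffer="iff" (len 3), cursors c1@0 c3@0 c2@1, authorship ...

Answer: 0 1 0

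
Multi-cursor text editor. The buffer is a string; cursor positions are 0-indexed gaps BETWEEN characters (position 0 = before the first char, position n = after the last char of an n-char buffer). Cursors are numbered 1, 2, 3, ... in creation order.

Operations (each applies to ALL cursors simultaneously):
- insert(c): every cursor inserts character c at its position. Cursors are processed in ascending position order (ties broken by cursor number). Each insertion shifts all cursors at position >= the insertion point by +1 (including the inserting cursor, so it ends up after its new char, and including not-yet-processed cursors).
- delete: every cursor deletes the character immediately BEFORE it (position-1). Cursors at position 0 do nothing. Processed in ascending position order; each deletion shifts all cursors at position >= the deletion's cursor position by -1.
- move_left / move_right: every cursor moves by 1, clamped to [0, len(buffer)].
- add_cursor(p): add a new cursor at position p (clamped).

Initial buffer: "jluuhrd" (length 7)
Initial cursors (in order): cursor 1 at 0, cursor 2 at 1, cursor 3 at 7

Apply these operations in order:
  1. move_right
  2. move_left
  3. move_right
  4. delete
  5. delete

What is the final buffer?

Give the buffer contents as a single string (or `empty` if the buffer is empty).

Answer: uuh

Derivation:
After op 1 (move_right): buffer="jluuhrd" (len 7), cursors c1@1 c2@2 c3@7, authorship .......
After op 2 (move_left): buffer="jluuhrd" (len 7), cursors c1@0 c2@1 c3@6, authorship .......
After op 3 (move_right): buffer="jluuhrd" (len 7), cursors c1@1 c2@2 c3@7, authorship .......
After op 4 (delete): buffer="uuhr" (len 4), cursors c1@0 c2@0 c3@4, authorship ....
After op 5 (delete): buffer="uuh" (len 3), cursors c1@0 c2@0 c3@3, authorship ...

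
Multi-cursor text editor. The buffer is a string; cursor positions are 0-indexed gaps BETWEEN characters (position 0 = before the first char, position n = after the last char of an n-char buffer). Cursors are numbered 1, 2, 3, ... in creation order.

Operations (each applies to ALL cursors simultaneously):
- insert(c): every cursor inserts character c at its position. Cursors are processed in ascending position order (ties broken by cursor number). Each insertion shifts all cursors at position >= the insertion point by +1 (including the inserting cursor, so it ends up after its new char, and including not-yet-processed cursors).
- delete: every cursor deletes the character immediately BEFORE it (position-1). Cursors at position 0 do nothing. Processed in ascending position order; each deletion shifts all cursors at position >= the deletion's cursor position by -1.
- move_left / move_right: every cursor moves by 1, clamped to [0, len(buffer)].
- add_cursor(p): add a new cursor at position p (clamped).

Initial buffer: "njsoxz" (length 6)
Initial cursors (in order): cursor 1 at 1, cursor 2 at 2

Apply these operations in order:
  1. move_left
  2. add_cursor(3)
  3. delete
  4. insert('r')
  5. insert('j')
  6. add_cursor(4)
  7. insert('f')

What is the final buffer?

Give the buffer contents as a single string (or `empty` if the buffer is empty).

After op 1 (move_left): buffer="njsoxz" (len 6), cursors c1@0 c2@1, authorship ......
After op 2 (add_cursor(3)): buffer="njsoxz" (len 6), cursors c1@0 c2@1 c3@3, authorship ......
After op 3 (delete): buffer="joxz" (len 4), cursors c1@0 c2@0 c3@1, authorship ....
After op 4 (insert('r')): buffer="rrjroxz" (len 7), cursors c1@2 c2@2 c3@4, authorship 12.3...
After op 5 (insert('j')): buffer="rrjjjrjoxz" (len 10), cursors c1@4 c2@4 c3@7, authorship 1212.33...
After op 6 (add_cursor(4)): buffer="rrjjjrjoxz" (len 10), cursors c1@4 c2@4 c4@4 c3@7, authorship 1212.33...
After op 7 (insert('f')): buffer="rrjjfffjrjfoxz" (len 14), cursors c1@7 c2@7 c4@7 c3@11, authorship 1212124.333...

Answer: rrjjfffjrjfoxz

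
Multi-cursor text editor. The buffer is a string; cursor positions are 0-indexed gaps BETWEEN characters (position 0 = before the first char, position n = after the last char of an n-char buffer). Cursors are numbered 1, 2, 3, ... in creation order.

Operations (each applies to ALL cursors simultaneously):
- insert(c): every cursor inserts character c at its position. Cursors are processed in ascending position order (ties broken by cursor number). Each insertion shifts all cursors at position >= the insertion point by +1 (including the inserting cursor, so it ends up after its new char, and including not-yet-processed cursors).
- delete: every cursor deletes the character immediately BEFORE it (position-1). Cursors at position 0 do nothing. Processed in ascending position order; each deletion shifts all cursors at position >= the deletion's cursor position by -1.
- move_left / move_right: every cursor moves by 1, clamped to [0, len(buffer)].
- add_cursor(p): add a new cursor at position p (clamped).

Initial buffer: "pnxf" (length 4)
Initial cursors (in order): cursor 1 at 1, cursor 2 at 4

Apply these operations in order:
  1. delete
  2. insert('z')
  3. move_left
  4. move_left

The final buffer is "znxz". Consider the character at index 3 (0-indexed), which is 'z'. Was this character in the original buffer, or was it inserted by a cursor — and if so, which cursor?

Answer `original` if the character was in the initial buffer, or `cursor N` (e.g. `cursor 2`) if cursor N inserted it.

After op 1 (delete): buffer="nx" (len 2), cursors c1@0 c2@2, authorship ..
After op 2 (insert('z')): buffer="znxz" (len 4), cursors c1@1 c2@4, authorship 1..2
After op 3 (move_left): buffer="znxz" (len 4), cursors c1@0 c2@3, authorship 1..2
After op 4 (move_left): buffer="znxz" (len 4), cursors c1@0 c2@2, authorship 1..2
Authorship (.=original, N=cursor N): 1 . . 2
Index 3: author = 2

Answer: cursor 2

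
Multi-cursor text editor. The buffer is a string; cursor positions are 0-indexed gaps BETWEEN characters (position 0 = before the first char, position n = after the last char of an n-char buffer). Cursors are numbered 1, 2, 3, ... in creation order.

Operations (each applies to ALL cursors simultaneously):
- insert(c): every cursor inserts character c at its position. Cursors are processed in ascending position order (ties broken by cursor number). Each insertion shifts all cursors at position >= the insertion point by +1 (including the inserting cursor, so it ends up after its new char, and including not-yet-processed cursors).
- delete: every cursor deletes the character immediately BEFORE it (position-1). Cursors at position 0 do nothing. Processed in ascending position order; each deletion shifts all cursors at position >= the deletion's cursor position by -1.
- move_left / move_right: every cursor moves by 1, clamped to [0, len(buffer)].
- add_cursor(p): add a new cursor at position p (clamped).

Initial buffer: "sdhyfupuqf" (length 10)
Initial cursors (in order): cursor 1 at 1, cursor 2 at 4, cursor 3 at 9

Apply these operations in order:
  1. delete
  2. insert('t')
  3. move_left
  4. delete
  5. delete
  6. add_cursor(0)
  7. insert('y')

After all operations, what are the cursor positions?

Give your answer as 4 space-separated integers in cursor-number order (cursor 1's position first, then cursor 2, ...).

After op 1 (delete): buffer="dhfupuf" (len 7), cursors c1@0 c2@2 c3@6, authorship .......
After op 2 (insert('t')): buffer="tdhtfuputf" (len 10), cursors c1@1 c2@4 c3@9, authorship 1..2....3.
After op 3 (move_left): buffer="tdhtfuputf" (len 10), cursors c1@0 c2@3 c3@8, authorship 1..2....3.
After op 4 (delete): buffer="tdtfuptf" (len 8), cursors c1@0 c2@2 c3@6, authorship 1.2...3.
After op 5 (delete): buffer="ttfutf" (len 6), cursors c1@0 c2@1 c3@4, authorship 12..3.
After op 6 (add_cursor(0)): buffer="ttfutf" (len 6), cursors c1@0 c4@0 c2@1 c3@4, authorship 12..3.
After op 7 (insert('y')): buffer="yytytfuytf" (len 10), cursors c1@2 c4@2 c2@4 c3@8, authorship 14122..33.

Answer: 2 4 8 2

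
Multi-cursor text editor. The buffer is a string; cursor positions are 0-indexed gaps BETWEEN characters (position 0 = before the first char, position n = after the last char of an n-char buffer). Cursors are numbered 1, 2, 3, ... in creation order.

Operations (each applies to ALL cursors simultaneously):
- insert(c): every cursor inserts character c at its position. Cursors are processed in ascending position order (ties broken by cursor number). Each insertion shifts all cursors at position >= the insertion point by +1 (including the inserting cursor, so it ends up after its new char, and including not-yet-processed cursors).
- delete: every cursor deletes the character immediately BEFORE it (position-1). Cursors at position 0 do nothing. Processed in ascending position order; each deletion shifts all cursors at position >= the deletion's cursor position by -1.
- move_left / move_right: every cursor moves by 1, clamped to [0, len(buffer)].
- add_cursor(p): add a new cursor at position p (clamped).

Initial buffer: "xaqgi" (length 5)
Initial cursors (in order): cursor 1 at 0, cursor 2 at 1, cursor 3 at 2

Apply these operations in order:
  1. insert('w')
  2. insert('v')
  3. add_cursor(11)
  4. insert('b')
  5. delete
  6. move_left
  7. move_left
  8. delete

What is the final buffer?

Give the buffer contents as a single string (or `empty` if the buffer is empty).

After op 1 (insert('w')): buffer="wxwawqgi" (len 8), cursors c1@1 c2@3 c3@5, authorship 1.2.3...
After op 2 (insert('v')): buffer="wvxwvawvqgi" (len 11), cursors c1@2 c2@5 c3@8, authorship 11.22.33...
After op 3 (add_cursor(11)): buffer="wvxwvawvqgi" (len 11), cursors c1@2 c2@5 c3@8 c4@11, authorship 11.22.33...
After op 4 (insert('b')): buffer="wvbxwvbawvbqgib" (len 15), cursors c1@3 c2@7 c3@11 c4@15, authorship 111.222.333...4
After op 5 (delete): buffer="wvxwvawvqgi" (len 11), cursors c1@2 c2@5 c3@8 c4@11, authorship 11.22.33...
After op 6 (move_left): buffer="wvxwvawvqgi" (len 11), cursors c1@1 c2@4 c3@7 c4@10, authorship 11.22.33...
After op 7 (move_left): buffer="wvxwvawvqgi" (len 11), cursors c1@0 c2@3 c3@6 c4@9, authorship 11.22.33...
After op 8 (delete): buffer="wvwvwvgi" (len 8), cursors c1@0 c2@2 c3@4 c4@6, authorship 112233..

Answer: wvwvwvgi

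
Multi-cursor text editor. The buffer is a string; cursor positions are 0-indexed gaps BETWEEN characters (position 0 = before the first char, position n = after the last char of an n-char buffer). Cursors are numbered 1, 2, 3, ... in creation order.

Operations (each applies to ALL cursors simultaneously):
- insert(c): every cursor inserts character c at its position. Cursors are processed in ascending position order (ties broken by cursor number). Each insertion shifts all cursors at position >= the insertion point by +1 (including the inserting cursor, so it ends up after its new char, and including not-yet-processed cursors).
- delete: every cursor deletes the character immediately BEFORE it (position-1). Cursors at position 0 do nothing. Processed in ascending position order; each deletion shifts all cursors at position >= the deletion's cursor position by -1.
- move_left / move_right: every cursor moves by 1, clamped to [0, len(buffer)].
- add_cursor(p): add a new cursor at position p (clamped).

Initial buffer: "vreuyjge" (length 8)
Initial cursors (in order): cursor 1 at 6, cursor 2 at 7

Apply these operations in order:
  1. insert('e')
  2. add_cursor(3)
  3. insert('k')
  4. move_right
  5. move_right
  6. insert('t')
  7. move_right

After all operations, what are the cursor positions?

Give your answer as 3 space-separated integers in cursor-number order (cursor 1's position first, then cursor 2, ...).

After op 1 (insert('e')): buffer="vreuyjegee" (len 10), cursors c1@7 c2@9, authorship ......1.2.
After op 2 (add_cursor(3)): buffer="vreuyjegee" (len 10), cursors c3@3 c1@7 c2@9, authorship ......1.2.
After op 3 (insert('k')): buffer="vrekuyjekgeke" (len 13), cursors c3@4 c1@9 c2@12, authorship ...3...11.22.
After op 4 (move_right): buffer="vrekuyjekgeke" (len 13), cursors c3@5 c1@10 c2@13, authorship ...3...11.22.
After op 5 (move_right): buffer="vrekuyjekgeke" (len 13), cursors c3@6 c1@11 c2@13, authorship ...3...11.22.
After op 6 (insert('t')): buffer="vrekuytjekgetket" (len 16), cursors c3@7 c1@13 c2@16, authorship ...3..3.11.212.2
After op 7 (move_right): buffer="vrekuytjekgetket" (len 16), cursors c3@8 c1@14 c2@16, authorship ...3..3.11.212.2

Answer: 14 16 8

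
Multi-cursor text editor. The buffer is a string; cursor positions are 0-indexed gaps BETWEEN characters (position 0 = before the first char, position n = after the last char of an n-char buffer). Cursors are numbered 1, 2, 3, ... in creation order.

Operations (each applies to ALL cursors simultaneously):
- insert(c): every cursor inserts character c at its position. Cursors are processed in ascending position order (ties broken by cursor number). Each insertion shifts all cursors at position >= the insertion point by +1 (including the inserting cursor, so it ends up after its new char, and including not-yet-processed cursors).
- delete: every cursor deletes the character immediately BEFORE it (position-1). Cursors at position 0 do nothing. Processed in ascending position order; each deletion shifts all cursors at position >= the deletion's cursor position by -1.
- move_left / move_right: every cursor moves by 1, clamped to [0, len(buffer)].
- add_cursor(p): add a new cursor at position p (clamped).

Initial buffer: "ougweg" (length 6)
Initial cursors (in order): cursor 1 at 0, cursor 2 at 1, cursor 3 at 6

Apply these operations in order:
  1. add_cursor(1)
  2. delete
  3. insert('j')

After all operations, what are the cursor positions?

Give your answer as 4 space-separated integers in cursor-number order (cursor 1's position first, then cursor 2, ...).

After op 1 (add_cursor(1)): buffer="ougweg" (len 6), cursors c1@0 c2@1 c4@1 c3@6, authorship ......
After op 2 (delete): buffer="ugwe" (len 4), cursors c1@0 c2@0 c4@0 c3@4, authorship ....
After op 3 (insert('j')): buffer="jjjugwej" (len 8), cursors c1@3 c2@3 c4@3 c3@8, authorship 124....3

Answer: 3 3 8 3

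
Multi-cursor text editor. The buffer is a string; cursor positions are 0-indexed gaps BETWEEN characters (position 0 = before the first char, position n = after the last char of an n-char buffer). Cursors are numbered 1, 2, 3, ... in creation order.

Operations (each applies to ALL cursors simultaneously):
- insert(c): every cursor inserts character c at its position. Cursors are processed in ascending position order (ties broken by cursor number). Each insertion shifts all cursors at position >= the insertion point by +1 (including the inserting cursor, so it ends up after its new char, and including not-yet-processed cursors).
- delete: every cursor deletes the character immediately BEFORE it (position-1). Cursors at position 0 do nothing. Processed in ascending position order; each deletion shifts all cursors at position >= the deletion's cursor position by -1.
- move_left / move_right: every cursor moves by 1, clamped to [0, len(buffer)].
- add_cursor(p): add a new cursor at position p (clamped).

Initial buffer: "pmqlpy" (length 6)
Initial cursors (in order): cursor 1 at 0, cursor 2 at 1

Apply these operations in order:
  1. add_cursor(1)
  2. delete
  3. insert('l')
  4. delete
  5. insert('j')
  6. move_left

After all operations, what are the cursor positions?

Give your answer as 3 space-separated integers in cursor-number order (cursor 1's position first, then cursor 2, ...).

Answer: 2 2 2

Derivation:
After op 1 (add_cursor(1)): buffer="pmqlpy" (len 6), cursors c1@0 c2@1 c3@1, authorship ......
After op 2 (delete): buffer="mqlpy" (len 5), cursors c1@0 c2@0 c3@0, authorship .....
After op 3 (insert('l')): buffer="lllmqlpy" (len 8), cursors c1@3 c2@3 c3@3, authorship 123.....
After op 4 (delete): buffer="mqlpy" (len 5), cursors c1@0 c2@0 c3@0, authorship .....
After op 5 (insert('j')): buffer="jjjmqlpy" (len 8), cursors c1@3 c2@3 c3@3, authorship 123.....
After op 6 (move_left): buffer="jjjmqlpy" (len 8), cursors c1@2 c2@2 c3@2, authorship 123.....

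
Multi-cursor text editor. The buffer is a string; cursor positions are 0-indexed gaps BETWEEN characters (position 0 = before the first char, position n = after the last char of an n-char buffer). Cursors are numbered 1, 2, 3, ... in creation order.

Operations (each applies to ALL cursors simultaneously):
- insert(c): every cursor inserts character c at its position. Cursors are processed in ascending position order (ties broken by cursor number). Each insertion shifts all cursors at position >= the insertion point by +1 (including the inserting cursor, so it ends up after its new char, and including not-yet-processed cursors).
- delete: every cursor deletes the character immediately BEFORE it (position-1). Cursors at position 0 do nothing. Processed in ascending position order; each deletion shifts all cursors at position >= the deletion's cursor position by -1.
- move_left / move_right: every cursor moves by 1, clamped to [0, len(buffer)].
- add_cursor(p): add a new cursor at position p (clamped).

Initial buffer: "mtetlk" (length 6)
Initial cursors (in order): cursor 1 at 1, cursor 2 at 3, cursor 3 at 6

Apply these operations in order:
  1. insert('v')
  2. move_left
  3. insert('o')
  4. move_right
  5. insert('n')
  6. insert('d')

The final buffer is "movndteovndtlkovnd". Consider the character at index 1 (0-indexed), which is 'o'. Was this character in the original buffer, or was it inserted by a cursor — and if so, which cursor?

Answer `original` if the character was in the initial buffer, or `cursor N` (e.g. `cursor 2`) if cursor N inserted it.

Answer: cursor 1

Derivation:
After op 1 (insert('v')): buffer="mvtevtlkv" (len 9), cursors c1@2 c2@5 c3@9, authorship .1..2...3
After op 2 (move_left): buffer="mvtevtlkv" (len 9), cursors c1@1 c2@4 c3@8, authorship .1..2...3
After op 3 (insert('o')): buffer="movteovtlkov" (len 12), cursors c1@2 c2@6 c3@11, authorship .11..22...33
After op 4 (move_right): buffer="movteovtlkov" (len 12), cursors c1@3 c2@7 c3@12, authorship .11..22...33
After op 5 (insert('n')): buffer="movnteovntlkovn" (len 15), cursors c1@4 c2@9 c3@15, authorship .111..222...333
After op 6 (insert('d')): buffer="movndteovndtlkovnd" (len 18), cursors c1@5 c2@11 c3@18, authorship .1111..2222...3333
Authorship (.=original, N=cursor N): . 1 1 1 1 . . 2 2 2 2 . . . 3 3 3 3
Index 1: author = 1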